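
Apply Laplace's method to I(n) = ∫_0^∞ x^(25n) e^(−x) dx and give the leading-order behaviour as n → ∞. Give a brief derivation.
I(n) ~ sqrt(2π·25n) · (25n/e)^(25n)

Write the integrand as exp(25n ln x − x) and set f(x) = 25n ln x − x. Then f'(x) = 25n/x − 1 = 0 at x* = 25n, and f''(x*) = −25n/x*^2 = −1/(25n). Laplace's method (interior maximum) gives
  I(n) ~ e^(f(x*)) · sqrt(2π / |f''(x*)|)
        = exp(25n ln(25n) − 25n) · sqrt(2π · 25n)
        = (25n)^(25n) e^(−25n) · sqrt(2π·25n)
        = sqrt(2π·25n) · (25n/e)^(25n).
This matches Γ(25n+1) with Stirling applied to Γ.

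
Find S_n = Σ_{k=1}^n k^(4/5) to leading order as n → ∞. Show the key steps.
S_n ~ (5/9) · n^(9/5)

Integral comparison: Σ_{k=1}^n k^(4/5) = ∫_0^n x^(4/5) dx + O(n^(4/5)). The integral is n^(1 + 4/5) / (1 + 4/5) = n^((4+5)/5) / ((4+5)/5) = (5/9) · n^(9/5).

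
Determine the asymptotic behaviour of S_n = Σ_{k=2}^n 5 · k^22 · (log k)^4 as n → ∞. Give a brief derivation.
S_n ~ 5 · n^23 · (log n)^4 / 23

By integral comparison, S_n = ∫_1^n 5 · x^22 · (log x)^4 dx + O(n^22 · (log n)^4). For the integral, the leading term of ∫_1^n x^22 (log x)^4 dx is n^23/23 · (log n)^4 (by repeated integration by parts; each step lowers the log-exponent and produces a relatively O(1/log n) correction). Hence S_n ~ 5 · n^23 · (log n)^4 / 23.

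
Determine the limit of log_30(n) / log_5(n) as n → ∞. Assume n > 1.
lim = ln(5) / ln(30) = log_30(5)

Change of base: log_30(n) = ln n / ln 30 and log_5(n) = ln n / ln 5. The ratio is (ln n / ln 30) · (ln 5 / ln n) = ln 5 / ln 30, a constant independent of n. So the limit is ln 5 / ln 30 = log_30(5).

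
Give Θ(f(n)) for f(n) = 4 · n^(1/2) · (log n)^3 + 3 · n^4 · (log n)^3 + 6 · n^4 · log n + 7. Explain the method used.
f(n) ∈ Θ(n^4 · (log n)^3)

Compare the terms by growth order. For large n, n^a · (log n)^b dominates n^a' · (log n)^b' iff a > a', or (a = a' and b > b'). Ranking the 4 terms shows the dominant one is 3 · n^4 · (log n)^3. Hence f(n) ∈ Θ(n^4 · (log n)^3).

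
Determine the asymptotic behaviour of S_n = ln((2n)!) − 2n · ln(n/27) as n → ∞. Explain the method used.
S_n ~ 2n · (ln 54 − 1) + O(ln n)

Stirling: ln((2n)!) = 2n ln(2n) − 2n + O(ln n).
  S_n = 2n ln(2n) − 2n − 2n ln(n/27) + O(ln n)
      = 2n ln(2n) − 2n ln n + 2n ln 27 − 2n + O(ln n)
      = 2n ln 2 + 2n ln 27 − 2n + O(ln n)
      = 2n (ln 54 − 1) + O(ln n).
Numerically ln(54) − 1 ≈ 2.9890.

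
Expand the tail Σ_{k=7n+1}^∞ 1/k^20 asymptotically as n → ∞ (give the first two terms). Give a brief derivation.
Σ_{k>7n} 1/k^20 = 1/(19 · (7n)^19) − 1/(2 · (7n)^20) + O(1/(7n)^21)

Compare to the integral: ∫_{7n}^∞ x^(−20) dx = [−x^(−19)/19]_{7n}^∞ = 1/((20−1)·(7n)^19). The Euler-Maclaurin correction adds −f(7n)/2 = −1/(2·(7n)^20). Euler-Maclaurin then gives
  Σ_{k>7n} 1/k^20 = ∫_{7n}^∞ dx/x^20 − 1/(2·(7n)^20) + O(1/(7n)^21).
(Equivalently this is ζ(20) − Σ_{k≤7n} 1/k^20.)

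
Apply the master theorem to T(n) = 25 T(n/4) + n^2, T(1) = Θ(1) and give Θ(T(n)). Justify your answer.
T(n) = Θ(n^(log_4 25))

Master theorem: compare f(n) = n^2 to n^(log_4 25) where log_4 25 ≈ 2.322. Since 2 < log_4 25, we have f(n) = O(n^(log_4 25 − ε)) for some ε > 0 — Case 1. Hence T(n) = Θ(n^(log_4 25)).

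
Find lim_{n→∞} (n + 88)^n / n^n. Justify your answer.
lim = e^88

Rewrite as (1 + 88/n)^(n). By the standard limit (1 + x/n)^n → e^x, we have (1 + 88/n)^n → e^88, and raising to the 1st power gives e^88.
More precisely, ln[(1 + 88/n)^(n)] = n · ln(1 + 88/n) = n · (88/n + O(1/n^2)) = 88 + O(1/n) → 88.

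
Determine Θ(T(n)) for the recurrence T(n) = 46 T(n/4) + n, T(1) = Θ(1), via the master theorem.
T(n) = Θ(n^(log_4 46))

Master theorem: compare f(n) = n to n^(log_4 46) where log_4 46 ≈ 2.762. Since 1 < log_4 46, we have f(n) = O(n^(log_4 46 − ε)) for some ε > 0 — Case 1. Hence T(n) = Θ(n^(log_4 46)).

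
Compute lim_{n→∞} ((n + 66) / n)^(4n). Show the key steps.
lim = e^264

Rewrite as (1 + 66/n)^(4n). By the standard limit (1 + x/n)^n → e^x, we have (1 + 66/n)^n → e^66, and raising to the 4th power gives e^264.
More precisely, ln[(1 + 66/n)^(4n)] = 4n · ln(1 + 66/n) = 4n · (66/n + O(1/n^2)) = 264 + O(1/n) → 264.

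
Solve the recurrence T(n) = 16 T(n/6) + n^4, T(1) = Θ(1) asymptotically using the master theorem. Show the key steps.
T(n) = Θ(n^4)

log_6 16 ≈ 1.547. f(n) = n^4 dominates n^(log_6 16) since 4 > 1.547, and the regularity condition a·f(n/b) = 16·(n/6)^4 = (16/1296)·n^4 ≤ c·f(n) holds with c = 16/1296 ≈ 0.0123 < 1. So this is Case 3: T(n) = Θ(f(n)) = Θ(n^4).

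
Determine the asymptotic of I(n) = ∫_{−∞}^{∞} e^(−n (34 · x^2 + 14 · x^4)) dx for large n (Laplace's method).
I(n) ~ sqrt(π/(34n))

φ(x) = 34 · x^2 + 14 · x^4 has its unique global minimum at x* = 0 (since φ'(x) = 68x + 56x^3 = 0 only at x = 0 for real x with both coefficients positive, and φ → ∞ as |x| → ∞). At x* = 0, φ(0) = 0 and φ''(0) = 68. Laplace's method then gives
  I(n) ~ sqrt(2π / (n · φ''(0))) · e^(−n φ(0)) = sqrt(2π / (68n)) = sqrt(π/(34n)).
The 14 · x^4 term contributes only at subleading order (an O(1/n) relative correction).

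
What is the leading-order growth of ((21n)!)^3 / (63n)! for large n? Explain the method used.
((21n)!)^3/(63n)! ~ ((2π·21n)^(2/2) / sqrt(3)) · 3^(−3·21n)  →  0

Write N = 21n. Stirling: N! ~ sqrt(2π N)(N/e)^N and (3N)! ~ sqrt(2π·3N)·(3N/e)^(3N).
  (N!)^3/(3N)! ~ (2π N)^(3/2) (N/e)^(3N) / [sqrt(2π·3N) (3N/e)^(3N)]
     = (2π N)^(3/2) / sqrt(2π·3N) · (N/(3N))^(3N)
     = (2π N)^((3−1)/2) / sqrt(3) · 3^(−3N).
Since 3^3 > 1, the factor 3^(−3N) decays exponentially, so the ratio → 0. Substituting N = 21n gives the stated form.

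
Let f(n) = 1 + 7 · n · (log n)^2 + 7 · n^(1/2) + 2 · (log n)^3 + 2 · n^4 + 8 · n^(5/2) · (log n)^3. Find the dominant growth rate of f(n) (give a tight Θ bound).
f(n) ∈ Θ(n^4)

Compare the terms by growth order. For large n, n^a · (log n)^b dominates n^a' · (log n)^b' iff a > a', or (a = a' and b > b'). Ranking the 6 terms shows the dominant one is 2 · n^4. Hence f(n) ∈ Θ(n^4).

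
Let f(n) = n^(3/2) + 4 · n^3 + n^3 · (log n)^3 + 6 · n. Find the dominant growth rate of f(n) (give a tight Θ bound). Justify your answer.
f(n) ∈ Θ(n^3 · (log n)^3)

Compare the terms by growth order. For large n, n^a · (log n)^b dominates n^a' · (log n)^b' iff a > a', or (a = a' and b > b'). Ranking the 4 terms shows the dominant one is n^3 · (log n)^3. Hence f(n) ∈ Θ(n^3 · (log n)^3).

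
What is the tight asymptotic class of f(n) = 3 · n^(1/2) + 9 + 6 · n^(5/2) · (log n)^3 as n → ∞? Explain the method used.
f(n) ∈ Θ(n^(5/2) · (log n)^3)

Compare the terms by growth order. For large n, n^a · (log n)^b dominates n^a' · (log n)^b' iff a > a', or (a = a' and b > b'). Ranking the 3 terms shows the dominant one is 6 · n^(5/2) · (log n)^3. Hence f(n) ∈ Θ(n^(5/2) · (log n)^3).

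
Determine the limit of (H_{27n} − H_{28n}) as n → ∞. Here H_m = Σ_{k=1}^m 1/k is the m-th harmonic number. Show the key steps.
lim = ln(27/28)

Euler-Maclaurin gives H_m = ln m + γ + 1/(2m) + O(1/m^2). The γ and O(1/m) terms cancel in the difference:
  H_{27n} − H_{28n} = ln(27n) − ln(28n) + O(1/n) = ln(27/28) + O(1/n).
Hence the limit is ln(27/28).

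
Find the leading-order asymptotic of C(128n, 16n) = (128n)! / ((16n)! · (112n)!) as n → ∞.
C(128n, 16n) ~ (16777216/823543)^(16n) · sqrt(4/(7π·16n))

Write N = 16n. Apply Stirling to each factorial:
  (8N)! ~ sqrt(2π·8N) · (8N/e)^(8N),
  N! ~ sqrt(2π N) · (N/e)^N,
  (7N)! ~ sqrt(2π·7N) · (7N/e)^(7N).
The exponential factors combine to (8N)^(8N) / (N^N · (7N)^(7N)) = 8^(8N)/7^(7N) = (8^8/7^7)^N = (16777216/823543)^N.
The square-root prefactors combine to sqrt(2π·8N) / (sqrt(2π N)·sqrt(2π·7N)) = sqrt(8 / (2π·7·N)) = sqrt(4/(7π·16n)).
Substituting N = 16n: C(128n, 16n) ~ (16777216/823543)^(16n) · sqrt(4/(7π·16n)).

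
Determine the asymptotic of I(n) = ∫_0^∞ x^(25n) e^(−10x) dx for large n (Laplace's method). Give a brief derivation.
I(n) ~ (sqrt(2π·25n) / 10) · (25n/(10e))^(25n)

Write the integrand as exp(25n ln x − 10x) and set f(x) = 25n ln x − 10x. Then f'(x) = 25n/x − 10 = 0 at x* = 25n/10, and f''(x*) = −25n/x*^2 = −10^2/(25n). Laplace's method (interior maximum) gives
  I(n) ~ e^(f(x*)) · sqrt(2π / |f''(x*)|)
        = exp(25n ln(25n/10) − 25n) · sqrt(2π · 25n / 10^2)
        = (25n/10)^(25n) e^(−25n) · sqrt(2π·25n) / 10
        = (sqrt(2π·25n) / 10) · (25n/(10e))^(25n).
This matches Γ(25n+1)/10^(25n+1) with Stirling applied to Γ.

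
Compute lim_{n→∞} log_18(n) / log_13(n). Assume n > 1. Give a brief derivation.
lim = ln(13) / ln(18) = log_18(13)

Change of base: log_18(n) = ln n / ln 18 and log_13(n) = ln n / ln 13. The ratio is (ln n / ln 18) · (ln 13 / ln n) = ln 13 / ln 18, a constant independent of n. So the limit is ln 13 / ln 18 = log_18(13).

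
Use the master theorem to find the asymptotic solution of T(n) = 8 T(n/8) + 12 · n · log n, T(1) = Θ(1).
T(n) = Θ(n · (log n)^2)

Here log_8 8 = 1 and f(n) = 12 · n · log n = Θ(n^(log_8 8) · (log n)^1). This is the extended Case 2 of the master theorem (f matches the critical exponent up to log factors), giving T(n) = Θ(n^(log_8 8) · (log n)^(1+1)) = Θ(n · (log n)^2).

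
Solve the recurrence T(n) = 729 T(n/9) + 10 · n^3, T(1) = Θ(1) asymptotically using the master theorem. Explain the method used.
T(n) = Θ(n^3 log n)

log_9 729 = 3, and f(n) = 10 · n^3 = Θ(n^(log_9 729)). This is Case 2 of the master theorem: T(n) = Θ(f(n) · log n) = Θ(n^3 log n).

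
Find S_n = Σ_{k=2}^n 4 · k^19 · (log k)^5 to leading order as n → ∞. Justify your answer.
S_n ~ n^20 · (log n)^5 / 5

By integral comparison, S_n = ∫_1^n 4 · x^19 · (log x)^5 dx + O(n^19 · (log n)^5). For the integral, the leading term of ∫_1^n x^19 (log x)^5 dx is n^20/20 · (log n)^5 (by repeated integration by parts; each step lowers the log-exponent and produces a relatively O(1/log n) correction). Hence S_n ~ n^20 · (log n)^5 / 5.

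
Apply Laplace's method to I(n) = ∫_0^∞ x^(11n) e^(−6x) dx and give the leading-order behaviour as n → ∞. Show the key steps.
I(n) ~ (sqrt(2π·11n) / 6) · (11n/(6e))^(11n)

Write the integrand as exp(11n ln x − 6x) and set f(x) = 11n ln x − 6x. Then f'(x) = 11n/x − 6 = 0 at x* = 11n/6, and f''(x*) = −11n/x*^2 = −6^2/(11n). Laplace's method (interior maximum) gives
  I(n) ~ e^(f(x*)) · sqrt(2π / |f''(x*)|)
        = exp(11n ln(11n/6) − 11n) · sqrt(2π · 11n / 6^2)
        = (11n/6)^(11n) e^(−11n) · sqrt(2π·11n) / 6
        = (sqrt(2π·11n) / 6) · (11n/(6e))^(11n).
This matches Γ(11n+1)/6^(11n+1) with Stirling applied to Γ.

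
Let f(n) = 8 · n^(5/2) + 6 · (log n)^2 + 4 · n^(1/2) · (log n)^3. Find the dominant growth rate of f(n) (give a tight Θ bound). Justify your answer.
f(n) ∈ Θ(n^(5/2))

Compare the terms by growth order. For large n, n^a · (log n)^b dominates n^a' · (log n)^b' iff a > a', or (a = a' and b > b'). Ranking the 3 terms shows the dominant one is 8 · n^(5/2). Hence f(n) ∈ Θ(n^(5/2)).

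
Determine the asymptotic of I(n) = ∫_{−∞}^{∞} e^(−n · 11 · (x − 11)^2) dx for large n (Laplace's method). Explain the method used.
I(n) = sqrt(π/(11n))

Here φ(x) = 11 · (x − 11)^2 has its unique minimum at x* = 11 with φ(x*) = 0 and φ''(x*) = 22. Laplace's method gives
  I(n) ~ e^(−n φ(x*)) · sqrt(2π / (n · φ''(x*))) = sqrt(2π / (22n)) = sqrt(π/(11n)).
This is exact: substituting u = (x − 11)·sqrt(11n) gives I(n) = (1/sqrt(11n)) ∫_{−∞}^{∞} e^(−u^2) du = sqrt(π/(11n)).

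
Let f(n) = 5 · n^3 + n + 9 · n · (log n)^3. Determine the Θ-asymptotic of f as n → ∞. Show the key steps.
f(n) ∈ Θ(n^3)

Compare the terms by growth order. For large n, n^a · (log n)^b dominates n^a' · (log n)^b' iff a > a', or (a = a' and b > b'). Ranking the 3 terms shows the dominant one is 5 · n^3. Hence f(n) ∈ Θ(n^3).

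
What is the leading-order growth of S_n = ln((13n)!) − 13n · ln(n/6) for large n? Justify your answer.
S_n ~ 13n · (ln 78 − 1) + O(ln n)

Stirling: ln((13n)!) = 13n ln(13n) − 13n + O(ln n).
  S_n = 13n ln(13n) − 13n − 13n ln(n/6) + O(ln n)
      = 13n ln(13n) − 13n ln n + 13n ln 6 − 13n + O(ln n)
      = 13n ln 13 + 13n ln 6 − 13n + O(ln n)
      = 13n (ln 78 − 1) + O(ln n).
Numerically ln(78) − 1 ≈ 3.3567.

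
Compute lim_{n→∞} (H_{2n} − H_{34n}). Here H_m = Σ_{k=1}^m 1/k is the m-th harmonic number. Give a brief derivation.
lim = ln(2/34) = −ln 17

Euler-Maclaurin gives H_m = ln m + γ + 1/(2m) + O(1/m^2). The γ and O(1/m) terms cancel in the difference:
  H_{2n} − H_{34n} = ln(2n) − ln(34n) + O(1/n) = ln(2/34) + O(1/n).
Hence the limit is ln(2/34) = −ln 17.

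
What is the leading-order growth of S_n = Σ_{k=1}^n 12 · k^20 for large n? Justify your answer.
S_n ~ 4 · n^21 / 7

By integral comparison (Euler-Maclaurin), Σ_{k=1}^n 12 · k^20 = 12 · ∫_0^n x^20 dx + O(n^20) = 12 · n^21/21 = 4 · n^21 / 7 + O(n^20). (Equivalently, Faulhaber's formula gives the same leading term.)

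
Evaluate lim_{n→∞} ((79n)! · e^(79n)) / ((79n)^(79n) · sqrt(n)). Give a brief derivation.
lim = sqrt(2π·79)

Stirling: (79n)! ~ sqrt(2π·79n) · (79n/e)^(79n). Hence
  (79n)! · e^(79n) / (79n)^(79n) ~ sqrt(2π·79n).
Dividing by sqrt(n): sqrt(2π·79n) / sqrt(n) = sqrt(2π·79) · n^((1−1)/2), so the limit is sqrt(2π·79).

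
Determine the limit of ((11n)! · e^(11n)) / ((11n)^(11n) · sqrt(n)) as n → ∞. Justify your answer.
lim = sqrt(2π·11)

Stirling: (11n)! ~ sqrt(2π·11n) · (11n/e)^(11n). Hence
  (11n)! · e^(11n) / (11n)^(11n) ~ sqrt(2π·11n).
Dividing by sqrt(n): sqrt(2π·11n) / sqrt(n) = sqrt(2π·11) · n^((1−1)/2), so the limit is sqrt(2π·11).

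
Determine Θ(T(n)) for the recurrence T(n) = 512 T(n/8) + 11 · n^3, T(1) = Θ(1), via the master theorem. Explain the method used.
T(n) = Θ(n^3 log n)

log_8 512 = 3, and f(n) = 11 · n^3 = Θ(n^(log_8 512)). This is Case 2 of the master theorem: T(n) = Θ(f(n) · log n) = Θ(n^3 log n).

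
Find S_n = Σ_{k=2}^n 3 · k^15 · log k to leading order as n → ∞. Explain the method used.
S_n ~ 3 · n^16 log n / 16 − 3 · n^16 / 256

By integral comparison, S_n = ∫_1^n 3 · x^15 · log x dx + O(n^15 · log n). For the integral, ∫ x^15 log x dx = n^16 log n / 16 − n^16/256 (integration by parts). Hence S_n ~ 3 · n^16 log n / 16 − 3 · n^16 / 256.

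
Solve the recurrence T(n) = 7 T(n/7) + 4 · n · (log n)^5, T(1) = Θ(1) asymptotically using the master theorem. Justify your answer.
T(n) = Θ(n · (log n)^6)

Here log_7 7 = 1 and f(n) = 4 · n · (log n)^5 = Θ(n^(log_7 7) · (log n)^5). This is the extended Case 2 of the master theorem (f matches the critical exponent up to log factors), giving T(n) = Θ(n^(log_7 7) · (log n)^(5+1)) = Θ(n · (log n)^6).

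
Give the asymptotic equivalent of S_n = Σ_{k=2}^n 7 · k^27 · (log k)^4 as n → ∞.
S_n ~ n^28 · (log n)^4 / 4

By integral comparison, S_n = ∫_1^n 7 · x^27 · (log x)^4 dx + O(n^27 · (log n)^4). For the integral, the leading term of ∫_1^n x^27 (log x)^4 dx is n^28/28 · (log n)^4 (by repeated integration by parts; each step lowers the log-exponent and produces a relatively O(1/log n) correction). Hence S_n ~ n^28 · (log n)^4 / 4.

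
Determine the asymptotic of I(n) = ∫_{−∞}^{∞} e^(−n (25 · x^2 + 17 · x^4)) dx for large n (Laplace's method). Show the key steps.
I(n) ~ sqrt(π/(25n))

φ(x) = 25 · x^2 + 17 · x^4 has its unique global minimum at x* = 0 (since φ'(x) = 50x + 68x^3 = 0 only at x = 0 for real x with both coefficients positive, and φ → ∞ as |x| → ∞). At x* = 0, φ(0) = 0 and φ''(0) = 50. Laplace's method then gives
  I(n) ~ sqrt(2π / (n · φ''(0))) · e^(−n φ(0)) = sqrt(2π / (50n)) = sqrt(π/(25n)).
The 17 · x^4 term contributes only at subleading order (an O(1/n) relative correction).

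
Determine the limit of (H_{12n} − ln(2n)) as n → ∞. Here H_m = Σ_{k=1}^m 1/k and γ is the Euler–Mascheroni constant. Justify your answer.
lim = ln 6 + γ

By Euler-Maclaurin, H_m = ln m + γ + O(1/m). So
  H_{12n} − ln(2n) = ln(12n) + γ − ln(2n) + O(1/n)
                       = ln(12/2) + γ + O(1/n).
Hence the limit is ln(12/2) + γ (= ln 6).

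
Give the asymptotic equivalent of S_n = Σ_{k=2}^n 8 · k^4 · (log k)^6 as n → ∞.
S_n ~ 8 · n^5 · (log n)^6 / 5

By integral comparison, S_n = ∫_1^n 8 · x^4 · (log x)^6 dx + O(n^4 · (log n)^6). For the integral, the leading term of ∫_1^n x^4 (log x)^6 dx is n^5/5 · (log n)^6 (by repeated integration by parts; each step lowers the log-exponent and produces a relatively O(1/log n) correction). Hence S_n ~ 8 · n^5 · (log n)^6 / 5.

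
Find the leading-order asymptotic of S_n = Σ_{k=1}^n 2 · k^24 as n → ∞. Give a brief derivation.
S_n ~ 2 · n^25 / 25

By integral comparison (Euler-Maclaurin), Σ_{k=1}^n 2 · k^24 = 2 · ∫_0^n x^24 dx + O(n^24) = 2 · n^25/25 + O(n^24). (Equivalently, Faulhaber's formula gives the same leading term.)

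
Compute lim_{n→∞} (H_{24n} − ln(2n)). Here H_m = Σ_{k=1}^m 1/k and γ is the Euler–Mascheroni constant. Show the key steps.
lim = ln 12 + γ

By Euler-Maclaurin, H_m = ln m + γ + O(1/m). So
  H_{24n} − ln(2n) = ln(24n) + γ − ln(2n) + O(1/n)
                       = ln(24/2) + γ + O(1/n).
Hence the limit is ln(24/2) + γ (= ln 12).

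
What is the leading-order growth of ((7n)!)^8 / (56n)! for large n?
((7n)!)^8/(56n)! ~ ((2π·7n)^(7/2) / sqrt(8)) · 8^(−8·7n)  →  0

Write N = 7n. Stirling: N! ~ sqrt(2π N)(N/e)^N and (8N)! ~ sqrt(2π·8N)·(8N/e)^(8N).
  (N!)^8/(8N)! ~ (2π N)^(8/2) (N/e)^(8N) / [sqrt(2π·8N) (8N/e)^(8N)]
     = (2π N)^(8/2) / sqrt(2π·8N) · (N/(8N))^(8N)
     = (2π N)^((8−1)/2) / sqrt(8) · 8^(−8N).
Since 8^8 > 1, the factor 8^(−8N) decays exponentially, so the ratio → 0. Substituting N = 7n gives the stated form.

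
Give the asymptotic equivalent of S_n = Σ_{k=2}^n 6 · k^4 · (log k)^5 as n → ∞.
S_n ~ 6 · n^5 · (log n)^5 / 5

By integral comparison, S_n = ∫_1^n 6 · x^4 · (log x)^5 dx + O(n^4 · (log n)^5). For the integral, the leading term of ∫_1^n x^4 (log x)^5 dx is n^5/5 · (log n)^5 (by repeated integration by parts; each step lowers the log-exponent and produces a relatively O(1/log n) correction). Hence S_n ~ 6 · n^5 · (log n)^5 / 5.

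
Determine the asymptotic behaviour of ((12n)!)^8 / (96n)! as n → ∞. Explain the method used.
((12n)!)^8/(96n)! ~ ((2π·12n)^(7/2) / sqrt(8)) · 8^(−8·12n)  →  0

Write N = 12n. Stirling: N! ~ sqrt(2π N)(N/e)^N and (8N)! ~ sqrt(2π·8N)·(8N/e)^(8N).
  (N!)^8/(8N)! ~ (2π N)^(8/2) (N/e)^(8N) / [sqrt(2π·8N) (8N/e)^(8N)]
     = (2π N)^(8/2) / sqrt(2π·8N) · (N/(8N))^(8N)
     = (2π N)^((8−1)/2) / sqrt(8) · 8^(−8N).
Since 8^8 > 1, the factor 8^(−8N) decays exponentially, so the ratio → 0. Substituting N = 12n gives the stated form.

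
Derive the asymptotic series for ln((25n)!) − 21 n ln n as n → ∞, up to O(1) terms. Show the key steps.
ln((25n)!) − 21 n ln n = 4 n ln n + 25(ln 25 − 1) n + (1/2) ln(2π·25n) + O(1/n)

Stirling: ln((25n)!) = 25n ln(25n) − 25n + (1/2) ln(2π·25n) + O(1/n).
Expand 25n ln(25n) = 25n (ln n + ln 25) = 25n ln n + 25n ln 25.
Subtract 21n ln n: leading term is (25 − 21) n ln n = 4 n ln n. The next term is 25n ln 25 − 25n = 25(ln 25 − 1) n. Then the (1/2) ln(2π·25n) correction.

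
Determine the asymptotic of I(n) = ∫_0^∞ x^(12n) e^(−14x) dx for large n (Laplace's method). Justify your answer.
I(n) ~ (sqrt(2π·12n) / 14) · (12n/(14e))^(12n)

Write the integrand as exp(12n ln x − 14x) and set f(x) = 12n ln x − 14x. Then f'(x) = 12n/x − 14 = 0 at x* = 12n/14, and f''(x*) = −12n/x*^2 = −14^2/(12n). Laplace's method (interior maximum) gives
  I(n) ~ e^(f(x*)) · sqrt(2π / |f''(x*)|)
        = exp(12n ln(12n/14) − 12n) · sqrt(2π · 12n / 14^2)
        = (12n/14)^(12n) e^(−12n) · sqrt(2π·12n) / 14
        = (sqrt(2π·12n) / 14) · (12n/(14e))^(12n).
This matches Γ(12n+1)/14^(12n+1) with Stirling applied to Γ.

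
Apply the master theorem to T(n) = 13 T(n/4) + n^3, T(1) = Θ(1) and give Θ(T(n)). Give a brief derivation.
T(n) = Θ(n^3)

log_4 13 ≈ 1.850. f(n) = n^3 dominates n^(log_4 13) since 3 > 1.850, and the regularity condition a·f(n/b) = 13·(n/4)^3 = (13/64)·n^3 ≤ c·f(n) holds with c = 13/64 ≈ 0.203 < 1. So this is Case 3: T(n) = Θ(f(n)) = Θ(n^3).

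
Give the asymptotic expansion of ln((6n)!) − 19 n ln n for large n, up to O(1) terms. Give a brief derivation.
ln((6n)!) − 19 n ln n = −13 n ln n + 6(ln 6 − 1) n + (1/2) ln(2π·6n) + O(1/n)

Stirling: ln((6n)!) = 6n ln(6n) − 6n + (1/2) ln(2π·6n) + O(1/n).
Expand 6n ln(6n) = 6n (ln n + ln 6) = 6n ln n + 6n ln 6.
Subtract 19n ln n: leading term is (6 − 19) n ln n = −13 n ln n. The next term is 6n ln 6 − 6n = 6(ln 6 − 1) n. Then the (1/2) ln(2π·6n) correction.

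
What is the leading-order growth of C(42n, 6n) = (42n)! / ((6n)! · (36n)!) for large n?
C(42n, 6n) ~ (823543/46656)^(6n) · sqrt(7/(12π·6n))

Write N = 6n. Apply Stirling to each factorial:
  (7N)! ~ sqrt(2π·7N) · (7N/e)^(7N),
  N! ~ sqrt(2π N) · (N/e)^N,
  (6N)! ~ sqrt(2π·6N) · (6N/e)^(6N).
The exponential factors combine to (7N)^(7N) / (N^N · (6N)^(6N)) = 7^(7N)/6^(6N) = (7^7/6^6)^N = (823543/46656)^N.
The square-root prefactors combine to sqrt(2π·7N) / (sqrt(2π N)·sqrt(2π·6N)) = sqrt(7 / (2π·6·N)) = sqrt(7/(12π·6n)).
Substituting N = 6n: C(42n, 6n) ~ (823543/46656)^(6n) · sqrt(7/(12π·6n)).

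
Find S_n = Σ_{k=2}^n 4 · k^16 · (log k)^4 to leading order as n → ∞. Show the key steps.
S_n ~ 4 · n^17 · (log n)^4 / 17

By integral comparison, S_n = ∫_1^n 4 · x^16 · (log x)^4 dx + O(n^16 · (log n)^4). For the integral, the leading term of ∫_1^n x^16 (log x)^4 dx is n^17/17 · (log n)^4 (by repeated integration by parts; each step lowers the log-exponent and produces a relatively O(1/log n) correction). Hence S_n ~ 4 · n^17 · (log n)^4 / 17.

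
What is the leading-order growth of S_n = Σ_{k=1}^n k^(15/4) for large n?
S_n ~ (4/19) · n^(19/4)

Integral comparison: Σ_{k=1}^n k^(15/4) = ∫_0^n x^(15/4) dx + O(n^(15/4)). The integral is n^(1 + 15/4) / (1 + 15/4) = n^((15+4)/4) / ((15+4)/4) = (4/19) · n^(19/4).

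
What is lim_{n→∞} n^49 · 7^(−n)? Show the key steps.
lim = 0

Exponentials with base > 1 dominate every fixed polynomial: for any fixed c, n^c / 7^n → 0 as n → ∞ (e.g. by the ratio test, or by writing 7^n = e^(n ln 7) and noting e^(n ln 7) / n^c → ∞). Hence n^49 · 7^(−n) = n^49 / 7^n → 0.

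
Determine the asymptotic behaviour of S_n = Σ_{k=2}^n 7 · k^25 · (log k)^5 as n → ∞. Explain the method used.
S_n ~ 7 · n^26 · (log n)^5 / 26

By integral comparison, S_n = ∫_1^n 7 · x^25 · (log x)^5 dx + O(n^25 · (log n)^5). For the integral, the leading term of ∫_1^n x^25 (log x)^5 dx is n^26/26 · (log n)^5 (by repeated integration by parts; each step lowers the log-exponent and produces a relatively O(1/log n) correction). Hence S_n ~ 7 · n^26 · (log n)^5 / 26.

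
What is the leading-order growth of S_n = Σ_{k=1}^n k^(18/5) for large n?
S_n ~ (5/23) · n^(23/5)

Integral comparison: Σ_{k=1}^n k^(18/5) = ∫_0^n x^(18/5) dx + O(n^(18/5)). The integral is n^(1 + 18/5) / (1 + 18/5) = n^((18+5)/5) / ((18+5)/5) = (5/23) · n^(23/5).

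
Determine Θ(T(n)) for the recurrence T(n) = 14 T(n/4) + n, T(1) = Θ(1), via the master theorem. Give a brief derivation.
T(n) = Θ(n^(log_4 14))

Master theorem: compare f(n) = n to n^(log_4 14) where log_4 14 ≈ 1.904. Since 1 < log_4 14, we have f(n) = O(n^(log_4 14 − ε)) for some ε > 0 — Case 1. Hence T(n) = Θ(n^(log_4 14)).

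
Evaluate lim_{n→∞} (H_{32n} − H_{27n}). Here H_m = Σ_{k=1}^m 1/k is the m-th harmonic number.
lim = ln(32/27)

Euler-Maclaurin gives H_m = ln m + γ + 1/(2m) + O(1/m^2). The γ and O(1/m) terms cancel in the difference:
  H_{32n} − H_{27n} = ln(32n) − ln(27n) + O(1/n) = ln(32/27) + O(1/n).
Hence the limit is ln(32/27).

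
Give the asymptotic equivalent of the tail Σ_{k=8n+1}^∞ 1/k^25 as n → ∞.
Σ_{k>8n} 1/k^25 ~ 1/(24 · (8n)^24)

Compare to the integral: ∫_{8n}^∞ x^(−25) dx = [−x^(−24)/24]_{8n}^∞ = 1/((25−1)·(8n)^24). Euler-Maclaurin then gives
  Σ_{k>8n} 1/k^25 = ∫_{8n}^∞ dx/x^25 − 1/(2·(8n)^25) + O(1/(8n)^26).
(Equivalently this is ζ(25) − Σ_{k≤8n} 1/k^25.)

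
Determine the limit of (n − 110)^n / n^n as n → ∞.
lim = e^(−110)

Rewrite as (1 − 110/n)^(n). By the standard limit (1 + x/n)^n → e^x, we have (1 − 110/n)^n → e^(−110), and raising to the 1st power gives e^(−110).
More precisely, ln[(1 − 110/n)^(n)] = n · ln(1 − 110/n) = n · (-110/n + O(1/n^2)) = -110 + O(1/n) → -110.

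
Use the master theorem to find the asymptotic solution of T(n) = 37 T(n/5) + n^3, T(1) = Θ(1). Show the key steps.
T(n) = Θ(n^3)

log_5 37 ≈ 2.244. f(n) = n^3 dominates n^(log_5 37) since 3 > 2.244, and the regularity condition a·f(n/b) = 37·(n/5)^3 = (37/125)·n^3 ≤ c·f(n) holds with c = 37/125 ≈ 0.296 < 1. So this is Case 3: T(n) = Θ(f(n)) = Θ(n^3).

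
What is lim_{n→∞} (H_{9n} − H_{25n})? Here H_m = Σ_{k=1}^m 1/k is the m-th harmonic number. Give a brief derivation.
lim = ln(9/25)

Euler-Maclaurin gives H_m = ln m + γ + 1/(2m) + O(1/m^2). The γ and O(1/m) terms cancel in the difference:
  H_{9n} − H_{25n} = ln(9n) − ln(25n) + O(1/n) = ln(9/25) + O(1/n).
Hence the limit is ln(9/25).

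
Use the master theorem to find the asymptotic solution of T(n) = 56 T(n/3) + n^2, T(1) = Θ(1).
T(n) = Θ(n^(log_3 56))

Master theorem: compare f(n) = n^2 to n^(log_3 56) where log_3 56 ≈ 3.664. Since 2 < log_3 56, we have f(n) = O(n^(log_3 56 − ε)) for some ε > 0 — Case 1. Hence T(n) = Θ(n^(log_3 56)).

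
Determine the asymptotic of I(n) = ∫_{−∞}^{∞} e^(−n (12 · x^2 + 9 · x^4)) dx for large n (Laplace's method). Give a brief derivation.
I(n) ~ sqrt(π/(12n))

φ(x) = 12 · x^2 + 9 · x^4 has its unique global minimum at x* = 0 (since φ'(x) = 24x + 36x^3 = 0 only at x = 0 for real x with both coefficients positive, and φ → ∞ as |x| → ∞). At x* = 0, φ(0) = 0 and φ''(0) = 24. Laplace's method then gives
  I(n) ~ sqrt(2π / (n · φ''(0))) · e^(−n φ(0)) = sqrt(2π / (24n)) = sqrt(π/(12n)).
The 9 · x^4 term contributes only at subleading order (an O(1/n) relative correction).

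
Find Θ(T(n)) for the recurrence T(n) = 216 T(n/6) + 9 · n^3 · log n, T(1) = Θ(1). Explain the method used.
T(n) = Θ(n^3 · (log n)^2)

Here log_6 216 = 3 and f(n) = 9 · n^3 · log n = Θ(n^(log_6 216) · (log n)^1). This is the extended Case 2 of the master theorem (f matches the critical exponent up to log factors), giving T(n) = Θ(n^(log_6 216) · (log n)^(1+1)) = Θ(n^3 · (log n)^2).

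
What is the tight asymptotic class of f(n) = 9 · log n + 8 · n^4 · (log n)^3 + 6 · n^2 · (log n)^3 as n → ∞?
f(n) ∈ Θ(n^4 · (log n)^3)

Compare the terms by growth order. For large n, n^a · (log n)^b dominates n^a' · (log n)^b' iff a > a', or (a = a' and b > b'). Ranking the 3 terms shows the dominant one is 8 · n^4 · (log n)^3. Hence f(n) ∈ Θ(n^4 · (log n)^3).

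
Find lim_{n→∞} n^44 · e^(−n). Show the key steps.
lim = 0

Exponentials with base > 1 dominate every fixed polynomial: for any fixed c, n^c / e^n → 0 as n → ∞ (e.g. by the ratio test, or since e^n grows faster than any power of n). Hence n^44 · e^(−n) = n^44 / e^n → 0.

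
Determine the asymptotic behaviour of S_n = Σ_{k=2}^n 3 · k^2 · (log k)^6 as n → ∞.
S_n ~ n^3 · (log n)^6

By integral comparison, S_n = ∫_1^n 3 · x^2 · (log x)^6 dx + O(n^2 · (log n)^6). For the integral, the leading term of ∫_1^n x^2 (log x)^6 dx is n^3/3 · (log n)^6 (by repeated integration by parts; each step lowers the log-exponent and produces a relatively O(1/log n) correction). Hence S_n ~ n^3 · (log n)^6.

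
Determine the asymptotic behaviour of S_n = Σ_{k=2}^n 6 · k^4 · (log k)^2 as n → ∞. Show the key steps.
S_n ~ 6 · n^5 · (log n)^2 / 5

By integral comparison, S_n = ∫_1^n 6 · x^4 · (log x)^2 dx + O(n^4 · (log n)^2). For the integral, the leading term of ∫_1^n x^4 (log x)^2 dx is n^5/5 · (log n)^2 (by repeated integration by parts; each step lowers the log-exponent and produces a relatively O(1/log n) correction). Hence S_n ~ 6 · n^5 · (log n)^2 / 5.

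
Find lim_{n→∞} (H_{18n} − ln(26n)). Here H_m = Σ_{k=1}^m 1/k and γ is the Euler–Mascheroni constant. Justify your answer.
lim = ln(9/13) + γ

By Euler-Maclaurin, H_m = ln m + γ + O(1/m). So
  H_{18n} − ln(26n) = ln(18n) + γ − ln(26n) + O(1/n)
                       = ln(18/26) + γ + O(1/n).
Hence the limit is ln(18/26) + γ (= ln(9/13)).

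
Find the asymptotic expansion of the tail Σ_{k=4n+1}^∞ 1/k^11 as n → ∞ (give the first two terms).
Σ_{k>4n} 1/k^11 = 1/(10 · (4n)^10) − 1/(2 · (4n)^11) + O(1/(4n)^12)

Compare to the integral: ∫_{4n}^∞ x^(−11) dx = [−x^(−10)/10]_{4n}^∞ = 1/((11−1)·(4n)^10). The Euler-Maclaurin correction adds −f(4n)/2 = −1/(2·(4n)^11). Euler-Maclaurin then gives
  Σ_{k>4n} 1/k^11 = ∫_{4n}^∞ dx/x^11 − 1/(2·(4n)^11) + O(1/(4n)^12).
(Equivalently this is ζ(11) − Σ_{k≤4n} 1/k^11.)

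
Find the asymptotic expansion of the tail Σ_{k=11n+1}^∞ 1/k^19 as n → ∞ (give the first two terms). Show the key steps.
Σ_{k>11n} 1/k^19 = 1/(18 · (11n)^18) − 1/(2 · (11n)^19) + O(1/(11n)^20)

Compare to the integral: ∫_{11n}^∞ x^(−19) dx = [−x^(−18)/18]_{11n}^∞ = 1/((19−1)·(11n)^18). The Euler-Maclaurin correction adds −f(11n)/2 = −1/(2·(11n)^19). Euler-Maclaurin then gives
  Σ_{k>11n} 1/k^19 = ∫_{11n}^∞ dx/x^19 − 1/(2·(11n)^19) + O(1/(11n)^20).
(Equivalently this is ζ(19) − Σ_{k≤11n} 1/k^19.)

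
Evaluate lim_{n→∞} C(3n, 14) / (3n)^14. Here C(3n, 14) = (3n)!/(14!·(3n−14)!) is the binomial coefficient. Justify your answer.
lim = 1/14! = 1/87178291200

With N = 3n → ∞: C(N, 14) / N^14 = [N(N−1)…(N−13)] / (14! · N^14) = (1/14!) · 1 · (1 − 1/(3n)) · … · (1 − 13/(3n)). Each factor → 1 as N → ∞, so the limit is 1/14! = 1/87178291200.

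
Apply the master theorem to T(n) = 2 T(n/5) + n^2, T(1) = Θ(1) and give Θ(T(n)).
T(n) = Θ(n^2)

log_5 2 ≈ 0.431. f(n) = n^2 dominates n^(log_5 2) since 2 > 0.431, and the regularity condition a·f(n/b) = 2·(n/5)^2 = (2/25)·n^2 ≤ c·f(n) holds with c = 2/25 ≈ 0.08 < 1. So this is Case 3: T(n) = Θ(f(n)) = Θ(n^2).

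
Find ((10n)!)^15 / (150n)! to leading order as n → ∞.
((10n)!)^15/(150n)! ~ ((2π·10n)^(14/2) / sqrt(15)) · 15^(−15·10n)  →  0

Write N = 10n. Stirling: N! ~ sqrt(2π N)(N/e)^N and (15N)! ~ sqrt(2π·15N)·(15N/e)^(15N).
  (N!)^15/(15N)! ~ (2π N)^(15/2) (N/e)^(15N) / [sqrt(2π·15N) (15N/e)^(15N)]
     = (2π N)^(15/2) / sqrt(2π·15N) · (N/(15N))^(15N)
     = (2π N)^((15−1)/2) / sqrt(15) · 15^(−15N).
Since 15^15 > 1, the factor 15^(−15N) decays exponentially, so the ratio → 0. Substituting N = 10n gives the stated form.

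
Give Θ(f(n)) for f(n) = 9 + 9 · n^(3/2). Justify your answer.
f(n) ∈ Θ(n^(3/2))

Compare the terms by growth order. For large n, n^a · (log n)^b dominates n^a' · (log n)^b' iff a > a', or (a = a' and b > b'). Ranking the 2 terms shows the dominant one is 9 · n^(3/2). Hence f(n) ∈ Θ(n^(3/2)).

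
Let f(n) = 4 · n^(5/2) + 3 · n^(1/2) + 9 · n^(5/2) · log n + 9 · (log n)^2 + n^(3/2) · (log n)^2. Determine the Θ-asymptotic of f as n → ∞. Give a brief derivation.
f(n) ∈ Θ(n^(5/2) · log n)

Compare the terms by growth order. For large n, n^a · (log n)^b dominates n^a' · (log n)^b' iff a > a', or (a = a' and b > b'). Ranking the 5 terms shows the dominant one is 9 · n^(5/2) · log n. Hence f(n) ∈ Θ(n^(5/2) · log n).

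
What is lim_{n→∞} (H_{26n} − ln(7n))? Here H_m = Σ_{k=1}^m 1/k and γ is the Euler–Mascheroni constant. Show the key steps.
lim = ln(26/7) + γ

By Euler-Maclaurin, H_m = ln m + γ + O(1/m). So
  H_{26n} − ln(7n) = ln(26n) + γ − ln(7n) + O(1/n)
                       = ln(26/7) + γ + O(1/n).
Hence the limit is ln(26/7) + γ.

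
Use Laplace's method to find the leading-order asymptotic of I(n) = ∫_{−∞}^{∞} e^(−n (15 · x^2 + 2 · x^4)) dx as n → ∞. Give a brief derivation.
I(n) ~ sqrt(π/(15n))

φ(x) = 15 · x^2 + 2 · x^4 has its unique global minimum at x* = 0 (since φ'(x) = 30x + 8x^3 = 0 only at x = 0 for real x with both coefficients positive, and φ → ∞ as |x| → ∞). At x* = 0, φ(0) = 0 and φ''(0) = 30. Laplace's method then gives
  I(n) ~ sqrt(2π / (n · φ''(0))) · e^(−n φ(0)) = sqrt(2π / (30n)) = sqrt(π/(15n)).
The 2 · x^4 term contributes only at subleading order (an O(1/n) relative correction).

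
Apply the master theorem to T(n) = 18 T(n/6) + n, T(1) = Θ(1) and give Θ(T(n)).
T(n) = Θ(n^(log_6 18))

Master theorem: compare f(n) = n to n^(log_6 18) where log_6 18 ≈ 1.613. Since 1 < log_6 18, we have f(n) = O(n^(log_6 18 − ε)) for some ε > 0 — Case 1. Hence T(n) = Θ(n^(log_6 18)).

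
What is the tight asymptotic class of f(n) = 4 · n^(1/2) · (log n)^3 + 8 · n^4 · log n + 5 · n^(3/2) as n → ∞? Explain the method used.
f(n) ∈ Θ(n^4 · log n)

Compare the terms by growth order. For large n, n^a · (log n)^b dominates n^a' · (log n)^b' iff a > a', or (a = a' and b > b'). Ranking the 3 terms shows the dominant one is 8 · n^4 · log n. Hence f(n) ∈ Θ(n^4 · log n).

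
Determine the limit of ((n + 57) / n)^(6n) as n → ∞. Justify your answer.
lim = e^342

Rewrite as (1 + 57/n)^(6n). By the standard limit (1 + x/n)^n → e^x, we have (1 + 57/n)^n → e^57, and raising to the 6th power gives e^342.
More precisely, ln[(1 + 57/n)^(6n)] = 6n · ln(1 + 57/n) = 6n · (57/n + O(1/n^2)) = 342 + O(1/n) → 342.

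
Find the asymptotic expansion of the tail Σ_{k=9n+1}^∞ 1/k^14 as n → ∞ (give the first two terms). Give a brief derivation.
Σ_{k>9n} 1/k^14 = 1/(13 · (9n)^13) − 1/(2 · (9n)^14) + O(1/(9n)^15)

Compare to the integral: ∫_{9n}^∞ x^(−14) dx = [−x^(−13)/13]_{9n}^∞ = 1/((14−1)·(9n)^13). The Euler-Maclaurin correction adds −f(9n)/2 = −1/(2·(9n)^14). Euler-Maclaurin then gives
  Σ_{k>9n} 1/k^14 = ∫_{9n}^∞ dx/x^14 − 1/(2·(9n)^14) + O(1/(9n)^15).
(Equivalently this is ζ(14) − Σ_{k≤9n} 1/k^14.)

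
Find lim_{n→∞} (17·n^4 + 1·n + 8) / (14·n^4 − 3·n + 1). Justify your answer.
lim = 17/14

For large n the leading n^4 terms dominate both numerator and denominator. Dividing top and bottom by n^4, every other term tends to 0, leaving 17/14.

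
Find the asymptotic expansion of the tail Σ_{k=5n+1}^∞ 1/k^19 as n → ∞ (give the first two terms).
Σ_{k>5n} 1/k^19 = 1/(18 · (5n)^18) − 1/(2 · (5n)^19) + O(1/(5n)^20)

Compare to the integral: ∫_{5n}^∞ x^(−19) dx = [−x^(−18)/18]_{5n}^∞ = 1/((19−1)·(5n)^18). The Euler-Maclaurin correction adds −f(5n)/2 = −1/(2·(5n)^19). Euler-Maclaurin then gives
  Σ_{k>5n} 1/k^19 = ∫_{5n}^∞ dx/x^19 − 1/(2·(5n)^19) + O(1/(5n)^20).
(Equivalently this is ζ(19) − Σ_{k≤5n} 1/k^19.)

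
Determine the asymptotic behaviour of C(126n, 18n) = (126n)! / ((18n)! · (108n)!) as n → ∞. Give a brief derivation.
C(126n, 18n) ~ (823543/46656)^(18n) · sqrt(7/(12π·18n))

Write N = 18n. Apply Stirling to each factorial:
  (7N)! ~ sqrt(2π·7N) · (7N/e)^(7N),
  N! ~ sqrt(2π N) · (N/e)^N,
  (6N)! ~ sqrt(2π·6N) · (6N/e)^(6N).
The exponential factors combine to (7N)^(7N) / (N^N · (6N)^(6N)) = 7^(7N)/6^(6N) = (7^7/6^6)^N = (823543/46656)^N.
The square-root prefactors combine to sqrt(2π·7N) / (sqrt(2π N)·sqrt(2π·6N)) = sqrt(7 / (2π·6·N)) = sqrt(7/(12π·18n)).
Substituting N = 18n: C(126n, 18n) ~ (823543/46656)^(18n) · sqrt(7/(12π·18n)).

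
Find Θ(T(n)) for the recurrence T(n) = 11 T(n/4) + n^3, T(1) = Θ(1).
T(n) = Θ(n^3)

log_4 11 ≈ 1.730. f(n) = n^3 dominates n^(log_4 11) since 3 > 1.730, and the regularity condition a·f(n/b) = 11·(n/4)^3 = (11/64)·n^3 ≤ c·f(n) holds with c = 11/64 ≈ 0.172 < 1. So this is Case 3: T(n) = Θ(f(n)) = Θ(n^3).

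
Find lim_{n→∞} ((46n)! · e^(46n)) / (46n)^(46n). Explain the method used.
lim = ∞

Stirling: (46n)! ~ sqrt(2π·46n) · (46n/e)^(46n). Hence
  (46n)! · e^(46n) / (46n)^(46n) ~ sqrt(2π·46n) = sqrt(2π·46) · sqrt(n) → ∞.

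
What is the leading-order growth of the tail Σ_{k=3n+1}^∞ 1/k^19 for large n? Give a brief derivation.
Σ_{k>3n} 1/k^19 ~ 1/(18 · (3n)^18)

Compare to the integral: ∫_{3n}^∞ x^(−19) dx = [−x^(−18)/18]_{3n}^∞ = 1/((19−1)·(3n)^18). Euler-Maclaurin then gives
  Σ_{k>3n} 1/k^19 = ∫_{3n}^∞ dx/x^19 − 1/(2·(3n)^19) + O(1/(3n)^20).
(Equivalently this is ζ(19) − Σ_{k≤3n} 1/k^19.)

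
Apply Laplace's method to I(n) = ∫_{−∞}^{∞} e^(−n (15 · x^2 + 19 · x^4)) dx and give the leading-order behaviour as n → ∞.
I(n) ~ sqrt(π/(15n))

φ(x) = 15 · x^2 + 19 · x^4 has its unique global minimum at x* = 0 (since φ'(x) = 30x + 76x^3 = 0 only at x = 0 for real x with both coefficients positive, and φ → ∞ as |x| → ∞). At x* = 0, φ(0) = 0 and φ''(0) = 30. Laplace's method then gives
  I(n) ~ sqrt(2π / (n · φ''(0))) · e^(−n φ(0)) = sqrt(2π / (30n)) = sqrt(π/(15n)).
The 19 · x^4 term contributes only at subleading order (an O(1/n) relative correction).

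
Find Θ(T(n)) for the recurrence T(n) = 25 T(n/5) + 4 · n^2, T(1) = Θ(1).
T(n) = Θ(n^2 log n)

log_5 25 = 2, and f(n) = 4 · n^2 = Θ(n^(log_5 25)). This is Case 2 of the master theorem: T(n) = Θ(f(n) · log n) = Θ(n^2 log n).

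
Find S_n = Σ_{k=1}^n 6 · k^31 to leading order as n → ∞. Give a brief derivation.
S_n ~ 3 · n^32 / 16

By integral comparison (Euler-Maclaurin), Σ_{k=1}^n 6 · k^31 = 6 · ∫_0^n x^31 dx + O(n^31) = 6 · n^32/32 = 3 · n^32 / 16 + O(n^31). (Equivalently, Faulhaber's formula gives the same leading term.)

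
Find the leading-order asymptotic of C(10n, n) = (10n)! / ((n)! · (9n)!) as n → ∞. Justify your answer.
C(10n, n) ~ (10000000000/387420489)^(n) · sqrt(5/(9π·n))

Write N = n. Apply Stirling to each factorial:
  (10N)! ~ sqrt(2π·10N) · (10N/e)^(10N),
  N! ~ sqrt(2π N) · (N/e)^N,
  (9N)! ~ sqrt(2π·9N) · (9N/e)^(9N).
The exponential factors combine to (10N)^(10N) / (N^N · (9N)^(9N)) = 10^(10N)/9^(9N) = (10^10/9^9)^N = (10000000000/387420489)^N.
The square-root prefactors combine to sqrt(2π·10N) / (sqrt(2π N)·sqrt(2π·9N)) = sqrt(10 / (2π·9·N)) = sqrt(5/(9π·n)).
Substituting N = n: C(10n, n) ~ (10000000000/387420489)^(n) · sqrt(5/(9π·n)).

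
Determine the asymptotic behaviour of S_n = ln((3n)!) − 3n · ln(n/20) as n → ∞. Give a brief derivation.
S_n ~ 3n · (ln 60 − 1) + O(ln n)

Stirling: ln((3n)!) = 3n ln(3n) − 3n + O(ln n).
  S_n = 3n ln(3n) − 3n − 3n ln(n/20) + O(ln n)
      = 3n ln(3n) − 3n ln n + 3n ln 20 − 3n + O(ln n)
      = 3n ln 3 + 3n ln 20 − 3n + O(ln n)
      = 3n (ln 60 − 1) + O(ln n).
Numerically ln(60) − 1 ≈ 3.0943.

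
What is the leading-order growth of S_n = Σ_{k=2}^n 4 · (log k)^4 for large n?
S_n ~ 4 · n · (log n)^4

By integral comparison, S_n = ∫_1^n 4 · (log x)^4 dx + O((log n)^4). For the integral, the leading term of ∫_1^n (log x)^4 dx is n · (log n)^4 (by repeated integration by parts; each step lowers the log-exponent and produces a relatively O(1/log n) correction). Hence S_n ~ 4 · n · (log n)^4.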